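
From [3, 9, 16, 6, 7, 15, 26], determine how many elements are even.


Check each element:
  3 is odd
  9 is odd
  16 is even
  6 is even
  7 is odd
  15 is odd
  26 is even
Evens: [16, 6, 26]
Count of evens = 3
Final answer: 3


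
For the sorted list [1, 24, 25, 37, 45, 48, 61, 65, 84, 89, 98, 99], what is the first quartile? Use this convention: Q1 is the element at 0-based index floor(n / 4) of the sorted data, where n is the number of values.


The list has n = 12 elements.
Q1 index = floor(12 / 4) = floor(3) = 3
Counting from index 0 in the sorted data, the element at index 3 is 37.
Final answer: 37


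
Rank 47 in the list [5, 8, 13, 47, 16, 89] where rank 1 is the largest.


Sort descending: [89, 47, 16, 13, 8, 5]
Find 47 in the sorted list.
47 is at position 2.
Final answer: 2


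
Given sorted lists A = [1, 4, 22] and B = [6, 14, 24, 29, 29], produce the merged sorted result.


List A: [1, 4, 22]
List B: [6, 14, 24, 29, 29]
Repeatedly compare the front elements and take the smaller:
  1 vs 6 -> take 1
  4 vs 6 -> take 4
  22 vs 6 -> take 6
  22 vs 14 -> take 14
  22 vs 24 -> take 22
  A is exhausted; append the rest of B: [24, 29, 29]
Final answer: [1, 4, 6, 14, 22, 24, 29, 29]


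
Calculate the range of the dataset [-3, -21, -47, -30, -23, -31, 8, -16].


Maximum value: 8
Minimum value: -47
Range = 8 - (-47) = 55
Final answer: 55


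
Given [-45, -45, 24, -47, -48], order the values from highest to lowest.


Original list: [-45, -45, 24, -47, -48]
Repeatedly take the largest remaining element:
  Remaining [-45, -45, 24, -47, -48] -> largest is 24
  Remaining [-45, -45, -47, -48] -> largest is -45
  Remaining [-45, -47, -48] -> largest is -45
  Remaining [-47, -48] -> largest is -47
  Remaining [-48] -> largest is -48
Collecting the picks in order gives the descending list.
Final answer: [24, -45, -45, -47, -48]


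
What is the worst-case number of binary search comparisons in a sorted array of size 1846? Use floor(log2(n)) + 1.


Binary search halves the search space each step.
Maximum comparisons = floor(log2(1846)) + 1
log2(1846) = 10.8502
floor(log2(1846)) = 10, so 10 + 1 = 11
Final answer: 11


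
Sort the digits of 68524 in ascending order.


The number 68524 has digits: 6, 8, 5, 2, 4
Sorted: 2, 4, 5, 6, 8
Joining the sorted digits gives the result.
Final answer: 24568


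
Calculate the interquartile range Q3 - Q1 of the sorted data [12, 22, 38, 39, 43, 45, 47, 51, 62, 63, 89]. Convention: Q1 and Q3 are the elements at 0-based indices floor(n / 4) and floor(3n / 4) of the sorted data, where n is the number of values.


The data has n = 11 elements.
Q1 index = floor(11 / 4) = floor(2.75) = 2; Q3 index = floor(3 * 11 / 4) = floor(8.25) = 8
Q1 = element at index 2 = 38
Q3 = element at index 8 = 62
IQR = 62 - 38 = 24
Final answer: 24


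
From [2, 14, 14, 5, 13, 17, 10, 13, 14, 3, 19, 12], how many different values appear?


List all unique values:
Distinct values: [2, 3, 5, 10, 12, 13, 14, 17, 19]
Count = 9
Final answer: 9


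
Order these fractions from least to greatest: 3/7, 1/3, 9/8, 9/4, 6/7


Convert to decimal for comparison:
  3/7 = 0.4286
  1/3 = 0.3333
  9/8 = 1.125
  9/4 = 2.25
  6/7 = 0.8571
Decimals in increasing order: 0.3333 < 0.4286 < 0.8571 < 1.125 < 2.25
Writing each back as its fraction gives the sorted order.
Final answer: 1/3, 3/7, 6/7, 9/8, 9/4


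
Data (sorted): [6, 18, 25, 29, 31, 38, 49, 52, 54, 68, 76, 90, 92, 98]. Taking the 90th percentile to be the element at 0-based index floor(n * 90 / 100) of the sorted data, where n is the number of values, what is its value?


The dataset has n = 14 elements.
Index = floor(14 * 90 / 100) = floor(1260 / 100) = floor(12.6) = 12
Counting from index 0 in the sorted data, the element at index 12 is 92.
Final answer: 92


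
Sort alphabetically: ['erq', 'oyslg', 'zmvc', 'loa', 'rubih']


Compare strings character by character (the first differing letter decides):
  'erq' < 'loa' since 'e' < 'l' at position 1
  'loa' < 'oyslg' since 'l' < 'o' at position 1
  'oyslg' < 'rubih' since 'o' < 'r' at position 1
  'rubih' < 'zmvc' since 'r' < 'z' at position 1
Chaining these comparisons gives the alphabetical order.
Final answer: ['erq', 'loa', 'oyslg', 'rubih', 'zmvc']


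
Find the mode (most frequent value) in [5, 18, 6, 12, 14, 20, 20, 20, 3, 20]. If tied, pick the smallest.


Count the frequency of each value:
  3 appears 1 time(s)
  5 appears 1 time(s)
  6 appears 1 time(s)
  12 appears 1 time(s)
  14 appears 1 time(s)
  18 appears 1 time(s)
  20 appears 4 time(s)
Maximum frequency is 4.
Only 20 reaches that frequency, so it is the mode.
Final answer: 20


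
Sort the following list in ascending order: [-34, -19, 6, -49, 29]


Original list: [-34, -19, 6, -49, 29]
Repeatedly take the smallest remaining element:
  Remaining [-34, -19, 6, -49, 29] -> smallest is -49
  Remaining [-34, -19, 6, 29] -> smallest is -34
  Remaining [-19, 6, 29] -> smallest is -19
  Remaining [6, 29] -> smallest is 6
  Remaining [29] -> smallest is 29
Collecting the picks in order gives the sorted list.
Final answer: [-49, -34, -19, 6, 29]


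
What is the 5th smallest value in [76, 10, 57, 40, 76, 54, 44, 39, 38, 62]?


Sort ascending: [10, 38, 39, 40, 44, 54, 57, 62, 76, 76]
The 5th element (1-indexed) is at index 4.
Value = 44
Final answer: 44


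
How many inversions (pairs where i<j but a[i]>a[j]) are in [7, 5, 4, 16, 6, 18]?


For each element, count the later elements that are smaller than it:
  7 (index 0): smaller elements after it = [5, 4, 6] -> 3
  5 (index 1): smaller elements after it = [4] -> 1
  4 (index 2): smaller elements after it = [] -> 0
  16 (index 3): smaller elements after it = [6] -> 1
  6 (index 4): smaller elements after it = [] -> 0
Total inversions = 3 + 1 + 0 + 1 + 0 = 5
Final answer: 5


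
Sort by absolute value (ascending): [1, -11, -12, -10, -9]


Compute absolute values:
  |1| = 1
  |-11| = 11
  |-12| = 12
  |-10| = 10
  |-9| = 9
Absolute values in increasing order: 1 < 9 < 10 < 11 < 12
Listing the original numbers in that order gives the answer.
Final answer: [1, -9, -10, -11, -12]


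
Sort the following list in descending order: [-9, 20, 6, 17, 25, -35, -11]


Original list: [-9, 20, 6, 17, 25, -35, -11]
Repeatedly take the largest remaining element:
  Remaining [-9, 20, 6, 17, 25, -35, -11] -> largest is 25
  Remaining [-9, 20, 6, 17, -35, -11] -> largest is 20
  Remaining [-9, 6, 17, -35, -11] -> largest is 17
  Remaining [-9, 6, -35, -11] -> largest is 6
  Remaining [-9, -35, -11] -> largest is -9
  Remaining [-35, -11] -> largest is -11
  Remaining [-35] -> largest is -35
Collecting the picks in order gives the descending list.
Final answer: [25, 20, 17, 6, -9, -11, -35]


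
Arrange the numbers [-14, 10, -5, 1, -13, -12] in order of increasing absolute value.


Compute absolute values:
  |-14| = 14
  |10| = 10
  |-5| = 5
  |1| = 1
  |-13| = 13
  |-12| = 12
Absolute values in increasing order: 1 < 5 < 10 < 12 < 13 < 14
Listing the original numbers in that order gives the answer.
Final answer: [1, -5, 10, -12, -13, -14]


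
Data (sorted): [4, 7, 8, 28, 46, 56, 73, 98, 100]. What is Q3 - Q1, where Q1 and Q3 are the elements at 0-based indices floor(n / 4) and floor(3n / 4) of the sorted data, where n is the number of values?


The data has n = 9 elements.
Q1 index = floor(9 / 4) = floor(2.25) = 2; Q3 index = floor(3 * 9 / 4) = floor(6.75) = 6
Q1 = element at index 2 = 8
Q3 = element at index 6 = 73
IQR = 73 - 8 = 65
Final answer: 65


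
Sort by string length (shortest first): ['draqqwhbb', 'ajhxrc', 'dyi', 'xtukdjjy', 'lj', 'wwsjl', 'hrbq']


Compute lengths:
  'draqqwhbb' has length 9
  'ajhxrc' has length 6
  'dyi' has length 3
  'xtukdjjy' has length 8
  'lj' has length 2
  'wwsjl' has length 5
  'hrbq' has length 4
Lengths in increasing order: 2 < 3 < 4 < 5 < 6 < 8 < 9
Listing the words in that order gives the answer.
Final answer: ['lj', 'dyi', 'hrbq', 'wwsjl', 'ajhxrc', 'xtukdjjy', 'draqqwhbb']


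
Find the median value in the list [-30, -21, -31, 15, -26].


First, sort the list: [-31, -30, -26, -21, 15]
The list has 5 elements (odd count).
The middle index is 2 (0-based), and the element there is -26.
Final answer: -26


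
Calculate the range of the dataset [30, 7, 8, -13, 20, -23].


Maximum value: 30
Minimum value: -23
Range = 30 - (-23) = 53
Final answer: 53


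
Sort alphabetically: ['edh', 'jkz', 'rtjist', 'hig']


Compare strings character by character (the first differing letter decides):
  'edh' < 'hig' since 'e' < 'h' at position 1
  'hig' < 'jkz' since 'h' < 'j' at position 1
  'jkz' < 'rtjist' since 'j' < 'r' at position 1
Chaining these comparisons gives the alphabetical order.
Final answer: ['edh', 'hig', 'jkz', 'rtjist']


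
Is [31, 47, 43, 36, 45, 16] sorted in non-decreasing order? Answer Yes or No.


Check consecutive pairs:
  31 <= 47? True
  47 <= 43? False
  43 <= 36? False
  36 <= 45? True
  45 <= 16? False
3 consecutive pair(s) are out of order, so the list is not sorted.
Final answer: No


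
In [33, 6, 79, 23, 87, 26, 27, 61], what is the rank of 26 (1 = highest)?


Sort descending: [87, 79, 61, 33, 27, 26, 23, 6]
Find 26 in the sorted list.
26 is at position 6.
Final answer: 6


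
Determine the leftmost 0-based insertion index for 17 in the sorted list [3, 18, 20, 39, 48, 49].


List is sorted: [3, 18, 20, 39, 48, 49]
We need the leftmost position where 17 can be inserted, i.e. the first index whose element is >= 17 (or the end of the list if none is).
Binary search with low=0, high=6 (0-based indices):
  low=0, high=6, mid=3: a[3]=39 >= 17, so high = 3
  low=0, high=3, mid=1: a[1]=18 >= 17, so high = 1
  low=0, high=1, mid=0: a[0]=3 < 17, so low = 1
Now low = high = 1, so the insertion index is 1.
Final answer: 1


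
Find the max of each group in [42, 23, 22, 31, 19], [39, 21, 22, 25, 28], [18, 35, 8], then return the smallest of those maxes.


Find max of each group:
  Group 1: [42, 23, 22, 31, 19] -> max = 42
  Group 2: [39, 21, 22, 25, 28] -> max = 39
  Group 3: [18, 35, 8] -> max = 35
Maxes: [42, 39, 35]
Minimum of maxes = 35
Final answer: 35


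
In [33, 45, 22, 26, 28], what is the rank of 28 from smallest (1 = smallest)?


Sort ascending: [22, 26, 28, 33, 45]
Find 28 in the sorted list.
28 is at position 3 (1-indexed).
Final answer: 3


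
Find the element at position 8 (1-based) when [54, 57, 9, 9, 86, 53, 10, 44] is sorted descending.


Sort descending: [86, 57, 54, 53, 44, 10, 9, 9]
The 8th element (1-indexed) is at index 7.
Value = 9
Final answer: 9


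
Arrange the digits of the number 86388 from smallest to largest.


The number 86388 has digits: 8, 6, 3, 8, 8
Sorted: 3, 6, 8, 8, 8
Joining the sorted digits gives the result.
Final answer: 36888


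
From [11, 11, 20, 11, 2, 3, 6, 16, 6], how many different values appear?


List all unique values:
Distinct values: [2, 3, 6, 11, 16, 20]
Count = 6
Final answer: 6


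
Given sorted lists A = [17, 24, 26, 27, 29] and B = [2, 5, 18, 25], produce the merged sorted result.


List A: [17, 24, 26, 27, 29]
List B: [2, 5, 18, 25]
Repeatedly compare the front elements and take the smaller:
  17 vs 2 -> take 2
  17 vs 5 -> take 5
  17 vs 18 -> take 17
  24 vs 18 -> take 18
  24 vs 25 -> take 24
  26 vs 25 -> take 25
  B is exhausted; append the rest of A: [26, 27, 29]
Final answer: [2, 5, 17, 18, 24, 25, 26, 27, 29]


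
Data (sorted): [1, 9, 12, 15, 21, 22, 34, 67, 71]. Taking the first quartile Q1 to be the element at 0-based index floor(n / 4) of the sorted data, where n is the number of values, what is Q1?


The list has n = 9 elements.
Q1 index = floor(9 / 4) = floor(2.25) = 2
Counting from index 0 in the sorted data, the element at index 2 is 12.
Final answer: 12


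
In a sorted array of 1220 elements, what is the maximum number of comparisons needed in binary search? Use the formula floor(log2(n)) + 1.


Binary search halves the search space each step.
Maximum comparisons = floor(log2(1220)) + 1
log2(1220) = 10.2527
floor(log2(1220)) = 10, so 10 + 1 = 11
Final answer: 11


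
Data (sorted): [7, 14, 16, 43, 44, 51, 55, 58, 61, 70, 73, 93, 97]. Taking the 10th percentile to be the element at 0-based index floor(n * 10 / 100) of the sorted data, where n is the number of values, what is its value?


The dataset has n = 13 elements.
Index = floor(13 * 10 / 100) = floor(130 / 100) = floor(1.3) = 1
Counting from index 0 in the sorted data, the element at index 1 is 14.
Final answer: 14


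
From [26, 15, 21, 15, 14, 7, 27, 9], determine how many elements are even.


Check each element:
  26 is even
  15 is odd
  21 is odd
  15 is odd
  14 is even
  7 is odd
  27 is odd
  9 is odd
Evens: [26, 14]
Count of evens = 2
Final answer: 2


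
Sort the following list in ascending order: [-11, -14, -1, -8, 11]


Original list: [-11, -14, -1, -8, 11]
Repeatedly take the smallest remaining element:
  Remaining [-11, -14, -1, -8, 11] -> smallest is -14
  Remaining [-11, -1, -8, 11] -> smallest is -11
  Remaining [-1, -8, 11] -> smallest is -8
  Remaining [-1, 11] -> smallest is -1
  Remaining [11] -> smallest is 11
Collecting the picks in order gives the sorted list.
Final answer: [-14, -11, -8, -1, 11]


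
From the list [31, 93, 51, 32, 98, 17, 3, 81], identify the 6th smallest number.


Sort ascending: [3, 17, 31, 32, 51, 81, 93, 98]
The 6th element (1-indexed) is at index 5.
Value = 81
Final answer: 81


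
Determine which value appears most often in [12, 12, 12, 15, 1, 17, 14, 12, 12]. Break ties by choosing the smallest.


Count the frequency of each value:
  1 appears 1 time(s)
  12 appears 5 time(s)
  14 appears 1 time(s)
  15 appears 1 time(s)
  17 appears 1 time(s)
Maximum frequency is 5.
Only 12 reaches that frequency, so it is the mode.
Final answer: 12


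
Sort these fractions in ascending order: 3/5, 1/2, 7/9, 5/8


Convert to decimal for comparison:
  3/5 = 0.6
  1/2 = 0.5
  7/9 = 0.7778
  5/8 = 0.625
Decimals in increasing order: 0.5 < 0.6 < 0.625 < 0.7778
Writing each back as its fraction gives the sorted order.
Final answer: 1/2, 3/5, 5/8, 7/9


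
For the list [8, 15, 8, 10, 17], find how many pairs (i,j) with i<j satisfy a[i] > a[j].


For each element, count the later elements that are smaller than it:
  8 (index 0): smaller elements after it = [] -> 0
  15 (index 1): smaller elements after it = [8, 10] -> 2
  8 (index 2): smaller elements after it = [] -> 0
  10 (index 3): smaller elements after it = [] -> 0
Total inversions = 0 + 2 + 0 + 0 = 2
Final answer: 2


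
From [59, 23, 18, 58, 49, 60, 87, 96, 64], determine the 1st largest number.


Sort descending: [96, 87, 64, 60, 59, 58, 49, 23, 18]
The 1st element (1-indexed) is at index 0.
Value = 96
Final answer: 96


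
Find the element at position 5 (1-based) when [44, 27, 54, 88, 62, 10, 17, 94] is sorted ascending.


Sort ascending: [10, 17, 27, 44, 54, 62, 88, 94]
The 5th element (1-indexed) is at index 4.
Value = 54
Final answer: 54


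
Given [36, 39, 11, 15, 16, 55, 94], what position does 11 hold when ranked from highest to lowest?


Sort descending: [94, 55, 39, 36, 16, 15, 11]
Find 11 in the sorted list.
11 is at position 7.
Final answer: 7


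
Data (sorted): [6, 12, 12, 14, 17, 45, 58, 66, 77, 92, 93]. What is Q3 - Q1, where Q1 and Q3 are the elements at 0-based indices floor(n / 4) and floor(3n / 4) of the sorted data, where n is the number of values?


The data has n = 11 elements.
Q1 index = floor(11 / 4) = floor(2.75) = 2; Q3 index = floor(3 * 11 / 4) = floor(8.25) = 8
Q1 = element at index 2 = 12
Q3 = element at index 8 = 77
IQR = 77 - 12 = 65
Final answer: 65


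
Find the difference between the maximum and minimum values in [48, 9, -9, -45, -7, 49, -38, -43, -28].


Maximum value: 49
Minimum value: -45
Range = 49 - (-45) = 94
Final answer: 94


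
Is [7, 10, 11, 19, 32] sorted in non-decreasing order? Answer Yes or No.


Check consecutive pairs:
  7 <= 10? True
  10 <= 11? True
  11 <= 19? True
  19 <= 32? True
Every consecutive pair is in order, so the list is non-decreasing.
Final answer: Yes


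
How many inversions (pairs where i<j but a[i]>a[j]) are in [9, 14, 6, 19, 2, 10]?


For each element, count the later elements that are smaller than it:
  9 (index 0): smaller elements after it = [6, 2] -> 2
  14 (index 1): smaller elements after it = [6, 2, 10] -> 3
  6 (index 2): smaller elements after it = [2] -> 1
  19 (index 3): smaller elements after it = [2, 10] -> 2
  2 (index 4): smaller elements after it = [] -> 0
Total inversions = 2 + 3 + 1 + 2 + 0 = 8
Final answer: 8


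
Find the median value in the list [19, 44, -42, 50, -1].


First, sort the list: [-42, -1, 19, 44, 50]
The list has 5 elements (odd count).
The middle index is 2 (0-based), and the element there is 19.
Final answer: 19


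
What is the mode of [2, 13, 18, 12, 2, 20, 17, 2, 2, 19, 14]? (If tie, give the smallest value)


Count the frequency of each value:
  2 appears 4 time(s)
  12 appears 1 time(s)
  13 appears 1 time(s)
  14 appears 1 time(s)
  17 appears 1 time(s)
  18 appears 1 time(s)
  19 appears 1 time(s)
  20 appears 1 time(s)
Maximum frequency is 4.
Only 2 reaches that frequency, so it is the mode.
Final answer: 2


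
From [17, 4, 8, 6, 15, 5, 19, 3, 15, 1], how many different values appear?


List all unique values:
Distinct values: [1, 3, 4, 5, 6, 8, 15, 17, 19]
Count = 9
Final answer: 9


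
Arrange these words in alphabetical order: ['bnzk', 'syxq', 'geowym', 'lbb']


Compare strings character by character (the first differing letter decides):
  'bnzk' < 'geowym' since 'b' < 'g' at position 1
  'geowym' < 'lbb' since 'g' < 'l' at position 1
  'lbb' < 'syxq' since 'l' < 's' at position 1
Chaining these comparisons gives the alphabetical order.
Final answer: ['bnzk', 'geowym', 'lbb', 'syxq']


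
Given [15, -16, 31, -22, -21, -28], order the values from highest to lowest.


Original list: [15, -16, 31, -22, -21, -28]
Repeatedly take the largest remaining element:
  Remaining [15, -16, 31, -22, -21, -28] -> largest is 31
  Remaining [15, -16, -22, -21, -28] -> largest is 15
  Remaining [-16, -22, -21, -28] -> largest is -16
  Remaining [-22, -21, -28] -> largest is -21
  Remaining [-22, -28] -> largest is -22
  Remaining [-28] -> largest is -28
Collecting the picks in order gives the descending list.
Final answer: [31, 15, -16, -21, -22, -28]


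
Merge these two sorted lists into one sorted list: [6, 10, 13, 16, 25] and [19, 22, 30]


List A: [6, 10, 13, 16, 25]
List B: [19, 22, 30]
Repeatedly compare the front elements and take the smaller:
  6 vs 19 -> take 6
  10 vs 19 -> take 10
  13 vs 19 -> take 13
  16 vs 19 -> take 16
  25 vs 19 -> take 19
  25 vs 22 -> take 22
  25 vs 30 -> take 25
  A is exhausted; append the rest of B: [30]
Final answer: [6, 10, 13, 16, 19, 22, 25, 30]


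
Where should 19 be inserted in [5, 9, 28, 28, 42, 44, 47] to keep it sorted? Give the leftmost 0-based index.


List is sorted: [5, 9, 28, 28, 42, 44, 47]
We need the leftmost position where 19 can be inserted, i.e. the first index whose element is >= 19 (or the end of the list if none is).
Binary search with low=0, high=7 (0-based indices):
  low=0, high=7, mid=3: a[3]=28 >= 19, so high = 3
  low=0, high=3, mid=1: a[1]=9 < 19, so low = 2
  low=2, high=3, mid=2: a[2]=28 >= 19, so high = 2
Now low = high = 2, so the insertion index is 2.
Final answer: 2


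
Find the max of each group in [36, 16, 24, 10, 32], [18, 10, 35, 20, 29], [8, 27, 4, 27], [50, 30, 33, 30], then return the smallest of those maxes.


Find max of each group:
  Group 1: [36, 16, 24, 10, 32] -> max = 36
  Group 2: [18, 10, 35, 20, 29] -> max = 35
  Group 3: [8, 27, 4, 27] -> max = 27
  Group 4: [50, 30, 33, 30] -> max = 50
Maxes: [36, 35, 27, 50]
Minimum of maxes = 27
Final answer: 27


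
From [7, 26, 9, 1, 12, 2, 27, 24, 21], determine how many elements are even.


Check each element:
  7 is odd
  26 is even
  9 is odd
  1 is odd
  12 is even
  2 is even
  27 is odd
  24 is even
  21 is odd
Evens: [26, 12, 2, 24]
Count of evens = 4
Final answer: 4


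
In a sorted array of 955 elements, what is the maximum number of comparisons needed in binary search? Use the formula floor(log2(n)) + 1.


Binary search halves the search space each step.
Maximum comparisons = floor(log2(955)) + 1
log2(955) = 9.8994
floor(log2(955)) = 9, so 9 + 1 = 10
Final answer: 10


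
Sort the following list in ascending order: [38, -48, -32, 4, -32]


Original list: [38, -48, -32, 4, -32]
Repeatedly take the smallest remaining element:
  Remaining [38, -48, -32, 4, -32] -> smallest is -48
  Remaining [38, -32, 4, -32] -> smallest is -32
  Remaining [38, 4, -32] -> smallest is -32
  Remaining [38, 4] -> smallest is 4
  Remaining [38] -> smallest is 38
Collecting the picks in order gives the sorted list.
Final answer: [-48, -32, -32, 4, 38]


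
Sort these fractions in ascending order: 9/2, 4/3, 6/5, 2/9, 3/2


Convert to decimal for comparison:
  9/2 = 4.5
  4/3 = 1.3333
  6/5 = 1.2
  2/9 = 0.2222
  3/2 = 1.5
Decimals in increasing order: 0.2222 < 1.2 < 1.3333 < 1.5 < 4.5
Writing each back as its fraction gives the sorted order.
Final answer: 2/9, 6/5, 4/3, 3/2, 9/2


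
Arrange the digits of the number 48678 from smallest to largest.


The number 48678 has digits: 4, 8, 6, 7, 8
Sorted: 4, 6, 7, 8, 8
Joining the sorted digits gives the result.
Final answer: 46788


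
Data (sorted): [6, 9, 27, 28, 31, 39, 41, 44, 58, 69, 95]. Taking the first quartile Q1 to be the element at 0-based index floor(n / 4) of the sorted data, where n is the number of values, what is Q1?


The list has n = 11 elements.
Q1 index = floor(11 / 4) = floor(2.75) = 2
Counting from index 0 in the sorted data, the element at index 2 is 27.
Final answer: 27


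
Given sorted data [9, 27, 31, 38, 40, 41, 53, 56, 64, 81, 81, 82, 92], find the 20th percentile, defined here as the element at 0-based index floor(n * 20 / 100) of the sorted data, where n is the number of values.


The dataset has n = 13 elements.
Index = floor(13 * 20 / 100) = floor(260 / 100) = floor(2.6) = 2
Counting from index 0 in the sorted data, the element at index 2 is 31.
Final answer: 31


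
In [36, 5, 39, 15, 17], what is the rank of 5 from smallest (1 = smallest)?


Sort ascending: [5, 15, 17, 36, 39]
Find 5 in the sorted list.
5 is at position 1 (1-indexed).
Final answer: 1


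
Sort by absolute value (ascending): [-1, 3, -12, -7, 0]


Compute absolute values:
  |-1| = 1
  |3| = 3
  |-12| = 12
  |-7| = 7
  |0| = 0
Absolute values in increasing order: 0 < 1 < 3 < 7 < 12
Listing the original numbers in that order gives the answer.
Final answer: [0, -1, 3, -7, -12]


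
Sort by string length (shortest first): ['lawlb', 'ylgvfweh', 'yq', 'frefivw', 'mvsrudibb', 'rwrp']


Compute lengths:
  'lawlb' has length 5
  'ylgvfweh' has length 8
  'yq' has length 2
  'frefivw' has length 7
  'mvsrudibb' has length 9
  'rwrp' has length 4
Lengths in increasing order: 2 < 4 < 5 < 7 < 8 < 9
Listing the words in that order gives the answer.
Final answer: ['yq', 'rwrp', 'lawlb', 'frefivw', 'ylgvfweh', 'mvsrudibb']


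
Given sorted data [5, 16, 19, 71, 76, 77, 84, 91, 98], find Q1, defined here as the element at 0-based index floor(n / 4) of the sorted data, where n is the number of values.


The list has n = 9 elements.
Q1 index = floor(9 / 4) = floor(2.25) = 2
Counting from index 0 in the sorted data, the element at index 2 is 19.
Final answer: 19


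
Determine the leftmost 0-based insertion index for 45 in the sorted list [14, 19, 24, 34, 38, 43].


List is sorted: [14, 19, 24, 34, 38, 43]
We need the leftmost position where 45 can be inserted, i.e. the first index whose element is >= 45 (or the end of the list if none is).
Binary search with low=0, high=6 (0-based indices):
  low=0, high=6, mid=3: a[3]=34 < 45, so low = 4
  low=4, high=6, mid=5: a[5]=43 < 45, so low = 6
Now low = high = 6, so the insertion index is 6.
Final answer: 6


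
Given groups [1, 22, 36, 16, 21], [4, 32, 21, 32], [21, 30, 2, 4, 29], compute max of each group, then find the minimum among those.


Find max of each group:
  Group 1: [1, 22, 36, 16, 21] -> max = 36
  Group 2: [4, 32, 21, 32] -> max = 32
  Group 3: [21, 30, 2, 4, 29] -> max = 30
Maxes: [36, 32, 30]
Minimum of maxes = 30
Final answer: 30


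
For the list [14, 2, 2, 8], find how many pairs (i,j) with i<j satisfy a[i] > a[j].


For each element, count the later elements that are smaller than it:
  14 (index 0): smaller elements after it = [2, 2, 8] -> 3
  2 (index 1): smaller elements after it = [] -> 0
  2 (index 2): smaller elements after it = [] -> 0
Total inversions = 3 + 0 + 0 = 3
Final answer: 3


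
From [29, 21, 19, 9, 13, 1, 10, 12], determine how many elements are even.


Check each element:
  29 is odd
  21 is odd
  19 is odd
  9 is odd
  13 is odd
  1 is odd
  10 is even
  12 is even
Evens: [10, 12]
Count of evens = 2
Final answer: 2


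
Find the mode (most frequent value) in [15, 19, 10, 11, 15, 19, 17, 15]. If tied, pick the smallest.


Count the frequency of each value:
  10 appears 1 time(s)
  11 appears 1 time(s)
  15 appears 3 time(s)
  17 appears 1 time(s)
  19 appears 2 time(s)
Maximum frequency is 3.
Only 15 reaches that frequency, so it is the mode.
Final answer: 15


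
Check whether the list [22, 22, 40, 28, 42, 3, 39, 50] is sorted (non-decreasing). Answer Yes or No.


Check consecutive pairs:
  22 <= 22? True
  22 <= 40? True
  40 <= 28? False
  28 <= 42? True
  42 <= 3? False
  3 <= 39? True
  39 <= 50? True
2 consecutive pair(s) are out of order, so the list is not sorted.
Final answer: No


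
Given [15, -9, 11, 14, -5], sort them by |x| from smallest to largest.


Compute absolute values:
  |15| = 15
  |-9| = 9
  |11| = 11
  |14| = 14
  |-5| = 5
Absolute values in increasing order: 5 < 9 < 11 < 14 < 15
Listing the original numbers in that order gives the answer.
Final answer: [-5, -9, 11, 14, 15]


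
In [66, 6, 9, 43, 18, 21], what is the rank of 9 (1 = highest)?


Sort descending: [66, 43, 21, 18, 9, 6]
Find 9 in the sorted list.
9 is at position 5.
Final answer: 5


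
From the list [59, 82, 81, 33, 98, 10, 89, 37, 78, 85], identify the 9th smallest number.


Sort ascending: [10, 33, 37, 59, 78, 81, 82, 85, 89, 98]
The 9th element (1-indexed) is at index 8.
Value = 89
Final answer: 89


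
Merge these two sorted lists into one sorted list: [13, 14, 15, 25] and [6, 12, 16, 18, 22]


List A: [13, 14, 15, 25]
List B: [6, 12, 16, 18, 22]
Repeatedly compare the front elements and take the smaller:
  13 vs 6 -> take 6
  13 vs 12 -> take 12
  13 vs 16 -> take 13
  14 vs 16 -> take 14
  15 vs 16 -> take 15
  25 vs 16 -> take 16
  25 vs 18 -> take 18
  25 vs 22 -> take 22
  B is exhausted; append the rest of A: [25]
Final answer: [6, 12, 13, 14, 15, 16, 18, 22, 25]


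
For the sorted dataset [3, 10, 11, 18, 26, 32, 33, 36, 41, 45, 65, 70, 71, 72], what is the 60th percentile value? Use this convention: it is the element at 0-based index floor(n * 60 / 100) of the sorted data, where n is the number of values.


The dataset has n = 14 elements.
Index = floor(14 * 60 / 100) = floor(840 / 100) = floor(8.4) = 8
Counting from index 0 in the sorted data, the element at index 8 is 41.
Final answer: 41


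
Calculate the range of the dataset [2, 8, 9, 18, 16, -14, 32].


Maximum value: 32
Minimum value: -14
Range = 32 - (-14) = 46
Final answer: 46


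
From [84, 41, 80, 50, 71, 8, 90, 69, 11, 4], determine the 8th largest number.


Sort descending: [90, 84, 80, 71, 69, 50, 41, 11, 8, 4]
The 8th element (1-indexed) is at index 7.
Value = 11
Final answer: 11


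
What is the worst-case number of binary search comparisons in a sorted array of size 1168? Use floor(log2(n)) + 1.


Binary search halves the search space each step.
Maximum comparisons = floor(log2(1168)) + 1
log2(1168) = 10.1898
floor(log2(1168)) = 10, so 10 + 1 = 11
Final answer: 11


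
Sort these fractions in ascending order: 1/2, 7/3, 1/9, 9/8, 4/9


Convert to decimal for comparison:
  1/2 = 0.5
  7/3 = 2.3333
  1/9 = 0.1111
  9/8 = 1.125
  4/9 = 0.4444
Decimals in increasing order: 0.1111 < 0.4444 < 0.5 < 1.125 < 2.3333
Writing each back as its fraction gives the sorted order.
Final answer: 1/9, 4/9, 1/2, 9/8, 7/3


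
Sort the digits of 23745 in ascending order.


The number 23745 has digits: 2, 3, 7, 4, 5
Sorted: 2, 3, 4, 5, 7
Joining the sorted digits gives the result.
Final answer: 23457


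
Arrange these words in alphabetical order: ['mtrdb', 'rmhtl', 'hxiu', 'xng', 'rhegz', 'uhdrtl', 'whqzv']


Compare strings character by character (the first differing letter decides):
  'hxiu' < 'mtrdb' since 'h' < 'm' at position 1
  'mtrdb' < 'rhegz' since 'm' < 'r' at position 1
  'rhegz' < 'rmhtl' since 'h' < 'm' at position 2
  'rmhtl' < 'uhdrtl' since 'r' < 'u' at position 1
  'uhdrtl' < 'whqzv' since 'u' < 'w' at position 1
  'whqzv' < 'xng' since 'w' < 'x' at position 1
Chaining these comparisons gives the alphabetical order.
Final answer: ['hxiu', 'mtrdb', 'rhegz', 'rmhtl', 'uhdrtl', 'whqzv', 'xng']


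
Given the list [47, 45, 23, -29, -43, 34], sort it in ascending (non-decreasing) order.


Original list: [47, 45, 23, -29, -43, 34]
Repeatedly take the smallest remaining element:
  Remaining [47, 45, 23, -29, -43, 34] -> smallest is -43
  Remaining [47, 45, 23, -29, 34] -> smallest is -29
  Remaining [47, 45, 23, 34] -> smallest is 23
  Remaining [47, 45, 34] -> smallest is 34
  Remaining [47, 45] -> smallest is 45
  Remaining [47] -> smallest is 47
Collecting the picks in order gives the sorted list.
Final answer: [-43, -29, 23, 34, 45, 47]


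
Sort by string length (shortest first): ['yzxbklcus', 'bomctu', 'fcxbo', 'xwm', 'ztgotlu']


Compute lengths:
  'yzxbklcus' has length 9
  'bomctu' has length 6
  'fcxbo' has length 5
  'xwm' has length 3
  'ztgotlu' has length 7
Lengths in increasing order: 3 < 5 < 6 < 7 < 9
Listing the words in that order gives the answer.
Final answer: ['xwm', 'fcxbo', 'bomctu', 'ztgotlu', 'yzxbklcus']


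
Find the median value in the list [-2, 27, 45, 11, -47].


First, sort the list: [-47, -2, 11, 27, 45]
The list has 5 elements (odd count).
The middle index is 2 (0-based), and the element there is 11.
Final answer: 11


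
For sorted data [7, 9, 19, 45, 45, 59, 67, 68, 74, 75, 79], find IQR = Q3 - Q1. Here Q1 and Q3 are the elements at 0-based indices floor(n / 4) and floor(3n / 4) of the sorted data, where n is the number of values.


The data has n = 11 elements.
Q1 index = floor(11 / 4) = floor(2.75) = 2; Q3 index = floor(3 * 11 / 4) = floor(8.25) = 8
Q1 = element at index 2 = 19
Q3 = element at index 8 = 74
IQR = 74 - 19 = 55
Final answer: 55


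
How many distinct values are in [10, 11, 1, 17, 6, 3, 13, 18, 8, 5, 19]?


List all unique values:
Distinct values: [1, 3, 5, 6, 8, 10, 11, 13, 17, 18, 19]
Count = 11
Final answer: 11


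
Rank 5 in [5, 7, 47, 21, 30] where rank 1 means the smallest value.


Sort ascending: [5, 7, 21, 30, 47]
Find 5 in the sorted list.
5 is at position 1 (1-indexed).
Final answer: 1


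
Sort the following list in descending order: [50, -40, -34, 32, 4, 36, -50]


Original list: [50, -40, -34, 32, 4, 36, -50]
Repeatedly take the largest remaining element:
  Remaining [50, -40, -34, 32, 4, 36, -50] -> largest is 50
  Remaining [-40, -34, 32, 4, 36, -50] -> largest is 36
  Remaining [-40, -34, 32, 4, -50] -> largest is 32
  Remaining [-40, -34, 4, -50] -> largest is 4
  Remaining [-40, -34, -50] -> largest is -34
  Remaining [-40, -50] -> largest is -40
  Remaining [-50] -> largest is -50
Collecting the picks in order gives the descending list.
Final answer: [50, 36, 32, 4, -34, -40, -50]


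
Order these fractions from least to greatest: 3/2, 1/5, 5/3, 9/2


Convert to decimal for comparison:
  3/2 = 1.5
  1/5 = 0.2
  5/3 = 1.6667
  9/2 = 4.5
Decimals in increasing order: 0.2 < 1.5 < 1.6667 < 4.5
Writing each back as its fraction gives the sorted order.
Final answer: 1/5, 3/2, 5/3, 9/2


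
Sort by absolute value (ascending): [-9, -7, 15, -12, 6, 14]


Compute absolute values:
  |-9| = 9
  |-7| = 7
  |15| = 15
  |-12| = 12
  |6| = 6
  |14| = 14
Absolute values in increasing order: 6 < 7 < 9 < 12 < 14 < 15
Listing the original numbers in that order gives the answer.
Final answer: [6, -7, -9, -12, 14, 15]


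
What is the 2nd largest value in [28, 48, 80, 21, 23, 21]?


Sort descending: [80, 48, 28, 23, 21, 21]
The 2nd element (1-indexed) is at index 1.
Value = 48
Final answer: 48


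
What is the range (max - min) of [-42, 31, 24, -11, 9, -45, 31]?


Maximum value: 31
Minimum value: -45
Range = 31 - (-45) = 76
Final answer: 76


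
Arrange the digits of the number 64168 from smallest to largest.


The number 64168 has digits: 6, 4, 1, 6, 8
Sorted: 1, 4, 6, 6, 8
Joining the sorted digits gives the result.
Final answer: 14668


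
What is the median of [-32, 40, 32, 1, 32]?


First, sort the list: [-32, 1, 32, 32, 40]
The list has 5 elements (odd count).
The middle index is 2 (0-based), and the element there is 32.
Final answer: 32


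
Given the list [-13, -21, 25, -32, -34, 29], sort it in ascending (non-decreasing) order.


Original list: [-13, -21, 25, -32, -34, 29]
Repeatedly take the smallest remaining element:
  Remaining [-13, -21, 25, -32, -34, 29] -> smallest is -34
  Remaining [-13, -21, 25, -32, 29] -> smallest is -32
  Remaining [-13, -21, 25, 29] -> smallest is -21
  Remaining [-13, 25, 29] -> smallest is -13
  Remaining [25, 29] -> smallest is 25
  Remaining [29] -> smallest is 29
Collecting the picks in order gives the sorted list.
Final answer: [-34, -32, -21, -13, 25, 29]


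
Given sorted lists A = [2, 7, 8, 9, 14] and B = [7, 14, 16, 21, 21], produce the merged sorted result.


List A: [2, 7, 8, 9, 14]
List B: [7, 14, 16, 21, 21]
Repeatedly compare the front elements and take the smaller:
  2 vs 7 -> take 2
  7 vs 7 -> take 7
  8 vs 7 -> take 7
  8 vs 14 -> take 8
  9 vs 14 -> take 9
  14 vs 14 -> take 14
  A is exhausted; append the rest of B: [14, 16, 21, 21]
Final answer: [2, 7, 7, 8, 9, 14, 14, 16, 21, 21]


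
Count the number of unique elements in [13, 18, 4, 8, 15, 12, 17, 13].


List all unique values:
Distinct values: [4, 8, 12, 13, 15, 17, 18]
Count = 7
Final answer: 7


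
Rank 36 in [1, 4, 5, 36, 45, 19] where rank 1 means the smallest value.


Sort ascending: [1, 4, 5, 19, 36, 45]
Find 36 in the sorted list.
36 is at position 5 (1-indexed).
Final answer: 5


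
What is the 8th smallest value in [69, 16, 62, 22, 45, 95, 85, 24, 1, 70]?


Sort ascending: [1, 16, 22, 24, 45, 62, 69, 70, 85, 95]
The 8th element (1-indexed) is at index 7.
Value = 70
Final answer: 70


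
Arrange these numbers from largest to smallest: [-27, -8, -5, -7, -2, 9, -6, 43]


Original list: [-27, -8, -5, -7, -2, 9, -6, 43]
Repeatedly take the largest remaining element:
  Remaining [-27, -8, -5, -7, -2, 9, -6, 43] -> largest is 43
  Remaining [-27, -8, -5, -7, -2, 9, -6] -> largest is 9
  Remaining [-27, -8, -5, -7, -2, -6] -> largest is -2
  Remaining [-27, -8, -5, -7, -6] -> largest is -5
  Remaining [-27, -8, -7, -6] -> largest is -6
  Remaining [-27, -8, -7] -> largest is -7
  Remaining [-27, -8] -> largest is -8
  Remaining [-27] -> largest is -27
Collecting the picks in order gives the descending list.
Final answer: [43, 9, -2, -5, -6, -7, -8, -27]


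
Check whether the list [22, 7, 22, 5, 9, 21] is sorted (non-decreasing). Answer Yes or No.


Check consecutive pairs:
  22 <= 7? False
  7 <= 22? True
  22 <= 5? False
  5 <= 9? True
  9 <= 21? True
2 consecutive pair(s) are out of order, so the list is not sorted.
Final answer: No


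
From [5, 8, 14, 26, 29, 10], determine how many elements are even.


Check each element:
  5 is odd
  8 is even
  14 is even
  26 is even
  29 is odd
  10 is even
Evens: [8, 14, 26, 10]
Count of evens = 4
Final answer: 4


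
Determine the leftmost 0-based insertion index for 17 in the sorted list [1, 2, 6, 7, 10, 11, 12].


List is sorted: [1, 2, 6, 7, 10, 11, 12]
We need the leftmost position where 17 can be inserted, i.e. the first index whose element is >= 17 (or the end of the list if none is).
Binary search with low=0, high=7 (0-based indices):
  low=0, high=7, mid=3: a[3]=7 < 17, so low = 4
  low=4, high=7, mid=5: a[5]=11 < 17, so low = 6
  low=6, high=7, mid=6: a[6]=12 < 17, so low = 7
Now low = high = 7, so the insertion index is 7.
Final answer: 7


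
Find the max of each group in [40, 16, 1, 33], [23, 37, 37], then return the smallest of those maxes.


Find max of each group:
  Group 1: [40, 16, 1, 33] -> max = 40
  Group 2: [23, 37, 37] -> max = 37
Maxes: [40, 37]
Minimum of maxes = 37
Final answer: 37


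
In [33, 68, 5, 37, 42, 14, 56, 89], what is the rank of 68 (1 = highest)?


Sort descending: [89, 68, 56, 42, 37, 33, 14, 5]
Find 68 in the sorted list.
68 is at position 2.
Final answer: 2


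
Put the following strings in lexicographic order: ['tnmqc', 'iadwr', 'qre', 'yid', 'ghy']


Compare strings character by character (the first differing letter decides):
  'ghy' < 'iadwr' since 'g' < 'i' at position 1
  'iadwr' < 'qre' since 'i' < 'q' at position 1
  'qre' < 'tnmqc' since 'q' < 't' at position 1
  'tnmqc' < 'yid' since 't' < 'y' at position 1
Chaining these comparisons gives the alphabetical order.
Final answer: ['ghy', 'iadwr', 'qre', 'tnmqc', 'yid']


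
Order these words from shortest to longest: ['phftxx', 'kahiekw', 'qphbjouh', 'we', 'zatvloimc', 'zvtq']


Compute lengths:
  'phftxx' has length 6
  'kahiekw' has length 7
  'qphbjouh' has length 8
  'we' has length 2
  'zatvloimc' has length 9
  'zvtq' has length 4
Lengths in increasing order: 2 < 4 < 6 < 7 < 8 < 9
Listing the words in that order gives the answer.
Final answer: ['we', 'zvtq', 'phftxx', 'kahiekw', 'qphbjouh', 'zatvloimc']


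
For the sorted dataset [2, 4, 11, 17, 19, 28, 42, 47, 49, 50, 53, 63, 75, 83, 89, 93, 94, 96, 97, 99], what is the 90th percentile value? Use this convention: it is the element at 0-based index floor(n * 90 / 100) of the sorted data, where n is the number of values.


The dataset has n = 20 elements.
Index = floor(20 * 90 / 100) = floor(1800 / 100) = floor(18) = 18
Counting from index 0 in the sorted data, the element at index 18 is 97.
Final answer: 97


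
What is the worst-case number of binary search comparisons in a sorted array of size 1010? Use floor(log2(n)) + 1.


Binary search halves the search space each step.
Maximum comparisons = floor(log2(1010)) + 1
log2(1010) = 9.9801
floor(log2(1010)) = 9, so 9 + 1 = 10
Final answer: 10


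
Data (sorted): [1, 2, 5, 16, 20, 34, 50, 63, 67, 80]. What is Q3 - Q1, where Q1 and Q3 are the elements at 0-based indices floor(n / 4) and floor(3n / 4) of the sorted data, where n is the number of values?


The data has n = 10 elements.
Q1 index = floor(10 / 4) = floor(2.5) = 2; Q3 index = floor(3 * 10 / 4) = floor(7.5) = 7
Q1 = element at index 2 = 5
Q3 = element at index 7 = 63
IQR = 63 - 5 = 58
Final answer: 58


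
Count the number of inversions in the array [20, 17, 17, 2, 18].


For each element, count the later elements that are smaller than it:
  20 (index 0): smaller elements after it = [17, 17, 2, 18] -> 4
  17 (index 1): smaller elements after it = [2] -> 1
  17 (index 2): smaller elements after it = [2] -> 1
  2 (index 3): smaller elements after it = [] -> 0
Total inversions = 4 + 1 + 1 + 0 = 6
Final answer: 6


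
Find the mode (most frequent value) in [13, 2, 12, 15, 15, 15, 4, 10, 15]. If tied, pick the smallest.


Count the frequency of each value:
  2 appears 1 time(s)
  4 appears 1 time(s)
  10 appears 1 time(s)
  12 appears 1 time(s)
  13 appears 1 time(s)
  15 appears 4 time(s)
Maximum frequency is 4.
Only 15 reaches that frequency, so it is the mode.
Final answer: 15
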